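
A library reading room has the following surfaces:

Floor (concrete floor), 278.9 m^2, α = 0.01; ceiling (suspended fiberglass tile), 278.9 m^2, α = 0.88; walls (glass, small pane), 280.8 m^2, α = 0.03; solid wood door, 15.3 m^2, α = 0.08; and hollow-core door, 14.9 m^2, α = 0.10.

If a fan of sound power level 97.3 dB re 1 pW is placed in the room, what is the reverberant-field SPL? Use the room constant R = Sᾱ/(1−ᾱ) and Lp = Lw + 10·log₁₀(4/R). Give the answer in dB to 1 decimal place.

77.6 dB

A = 259.359 sabins; S = 868.8 m^2.
ᾱ = 0.2985, so room constant R = A/(1−ᾱ) = 369.721 m^2.
Lp = Lw + 10 log₁₀(4/R) = 97.3 -19.66 = 77.6 dB.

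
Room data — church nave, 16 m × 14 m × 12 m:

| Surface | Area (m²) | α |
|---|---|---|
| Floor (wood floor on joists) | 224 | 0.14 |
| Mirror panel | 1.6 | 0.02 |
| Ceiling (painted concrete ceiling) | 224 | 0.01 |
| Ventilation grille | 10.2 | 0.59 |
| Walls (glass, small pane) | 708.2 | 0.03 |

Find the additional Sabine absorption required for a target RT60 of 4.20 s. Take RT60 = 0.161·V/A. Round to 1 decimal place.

42.1 sabins

Summing Sᵢαᵢ: 31.360 + 0.032 + 2.240 + 6.018 + 21.246 → A₁ = 60.896 sabins.
Target A₂ = 0.161·2688/4.20 = 103.040 sabins (V = 2688 m³).
Additional absorption ΔA = 103.040 − 60.896 = 42.1 sabins.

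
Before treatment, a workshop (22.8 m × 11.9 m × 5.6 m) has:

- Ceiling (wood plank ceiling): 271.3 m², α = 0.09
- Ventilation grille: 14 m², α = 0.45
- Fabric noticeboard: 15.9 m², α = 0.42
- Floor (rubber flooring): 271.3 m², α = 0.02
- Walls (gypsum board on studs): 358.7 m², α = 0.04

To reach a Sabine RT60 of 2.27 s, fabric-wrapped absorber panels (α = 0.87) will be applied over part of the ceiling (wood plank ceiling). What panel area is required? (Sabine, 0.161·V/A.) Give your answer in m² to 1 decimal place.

A₁ = Σ Sᵢαᵢ = 271.3*0.09 + 14*0.45 + 15.9*0.42 + 271.3*0.02 + 358.7*0.04 = 57.169 sabins.
V = 1519.392 m³. Target absorption A₂ = 0.161 × 1519.392 / 2.27 = 107.763 sabins.
ΔA needed = 107.763 − 57.169 = 50.594 sabins.
Net gain per m²: Δα = 0.87 − 0.09 = 0.78.
Area = ΔA/Δα = 50.594/0.78 = 64.9 m².

64.9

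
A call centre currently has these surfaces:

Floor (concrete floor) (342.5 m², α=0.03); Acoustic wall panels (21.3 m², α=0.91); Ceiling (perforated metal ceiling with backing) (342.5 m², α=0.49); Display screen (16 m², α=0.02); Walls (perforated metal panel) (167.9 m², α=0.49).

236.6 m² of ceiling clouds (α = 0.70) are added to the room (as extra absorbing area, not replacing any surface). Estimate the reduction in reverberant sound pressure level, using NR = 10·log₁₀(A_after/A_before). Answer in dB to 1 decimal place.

2.0 dB

A_before = Σ Sᵢαᵢ = 342.5·0.03 + 21.3·0.91 + 342.5·0.49 + 16·0.02 + 167.9·0.49 = 280.074 sabins.
Added absorption = 236.6 × 0.70 = 165.620 sabins.
A_after = 280.074 + 165.620 = 445.694 sabins.
Reduction = 10 log₁₀(A_after/A_before) = 10 log₁₀(1.5913) = 2.0 dB.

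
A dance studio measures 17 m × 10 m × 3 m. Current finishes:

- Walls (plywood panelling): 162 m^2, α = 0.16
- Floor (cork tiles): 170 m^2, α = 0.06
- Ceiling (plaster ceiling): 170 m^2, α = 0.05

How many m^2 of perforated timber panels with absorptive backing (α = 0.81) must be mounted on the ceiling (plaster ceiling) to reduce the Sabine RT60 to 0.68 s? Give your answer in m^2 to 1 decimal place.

Summing Sᵢαᵢ: 25.920 + 10.200 + 8.500 → A₁ = 44.620 sabins.
Required A₂ = 0.161·510/0.68 = 120.750 sabins.
Absorption to add: 120.750 − 44.620 = 76.130 sabins.
Net gain per m^2: Δα = 0.81 − 0.05 = 0.76.
Area = ΔA/Δα = 76.130/0.76 = 100.2 m^2.

100.2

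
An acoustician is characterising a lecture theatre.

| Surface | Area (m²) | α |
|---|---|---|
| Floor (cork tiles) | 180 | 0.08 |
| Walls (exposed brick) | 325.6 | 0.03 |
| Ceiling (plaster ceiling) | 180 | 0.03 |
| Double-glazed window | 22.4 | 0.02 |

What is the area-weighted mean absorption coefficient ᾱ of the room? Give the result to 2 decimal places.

0.04

Total surface area S = 708.0 m².
Weighted sum Σ Sα = 30.016.
ᾱ = A/S = 0.04.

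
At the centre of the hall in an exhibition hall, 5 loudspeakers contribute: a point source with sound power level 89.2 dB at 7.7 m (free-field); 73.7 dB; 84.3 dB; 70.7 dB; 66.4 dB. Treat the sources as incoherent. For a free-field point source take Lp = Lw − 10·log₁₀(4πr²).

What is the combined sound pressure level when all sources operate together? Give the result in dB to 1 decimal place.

Source at 7.7 m: Lp = 89.2 − 10·log₁₀(4π·7.7²) = 89.2 − 10·log₁₀(745.060) = 60.5 dB.
Converting to relative power and adding: 10^(60.5/10) + 10^(73.7/10) + 10^(84.3/10) + 10^(70.7/10) + 10^(66.4/10) = 3.098e+08.
Back to dB: 10·log₁₀ Σ = 84.9 dB.

84.9 dB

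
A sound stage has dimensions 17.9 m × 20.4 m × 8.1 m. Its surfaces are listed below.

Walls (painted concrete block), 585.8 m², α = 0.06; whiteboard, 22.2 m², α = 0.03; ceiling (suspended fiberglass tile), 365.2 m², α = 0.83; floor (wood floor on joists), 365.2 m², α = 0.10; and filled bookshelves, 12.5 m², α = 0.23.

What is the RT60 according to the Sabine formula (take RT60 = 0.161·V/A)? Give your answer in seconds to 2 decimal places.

1.26 s

A = Σ Sᵢαᵢ = 585.8×0.06 + 22.2×0.03 + 365.2×0.83 + 365.2×0.10 + 12.5×0.23 = 378.325 sabins.
V = 17.9·20.4·8.1 = 2957.796 m³.
RT60 = 0.161 · V / A = 0.161 × 2957.796 / 378.325 = 1.26 s.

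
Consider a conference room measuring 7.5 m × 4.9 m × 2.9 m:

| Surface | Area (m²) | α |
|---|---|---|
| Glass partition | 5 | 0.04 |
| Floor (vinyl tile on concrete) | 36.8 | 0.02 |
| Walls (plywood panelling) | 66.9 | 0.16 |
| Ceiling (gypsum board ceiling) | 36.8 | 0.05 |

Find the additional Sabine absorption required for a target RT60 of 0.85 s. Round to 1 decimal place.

6.7 sabins

Total absorption A₁ = 5·0.04 + 36.8·0.02 + 66.9·0.16 + 36.8·0.05
  = 0.200 + 0.736 + 10.704 + 1.840 = 13.480 m² sabins.
V = 106.575 m³. Required absorption A₂ = 0.161 × 106.575 / 0.85 = 20.187 sabins.
Shortfall: 20.187 − 13.480 = 6.7 sabins.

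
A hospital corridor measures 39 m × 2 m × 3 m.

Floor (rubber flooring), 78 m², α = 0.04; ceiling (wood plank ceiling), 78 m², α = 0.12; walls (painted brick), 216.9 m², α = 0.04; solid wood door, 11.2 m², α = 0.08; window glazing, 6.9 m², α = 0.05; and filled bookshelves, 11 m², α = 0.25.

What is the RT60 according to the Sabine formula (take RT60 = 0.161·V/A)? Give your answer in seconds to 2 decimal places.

1.50 s

A = Σ Sᵢαᵢ = 78·0.04 + 78·0.12 + 216.9·0.04 + 11.2·0.08 + 6.9·0.05 + 11·0.25 = 25.147 sabins.
V = 39·2·3 = 234 m³.
Sabine: RT60 = 0.161 × 234 / 25.147 = 1.50 s.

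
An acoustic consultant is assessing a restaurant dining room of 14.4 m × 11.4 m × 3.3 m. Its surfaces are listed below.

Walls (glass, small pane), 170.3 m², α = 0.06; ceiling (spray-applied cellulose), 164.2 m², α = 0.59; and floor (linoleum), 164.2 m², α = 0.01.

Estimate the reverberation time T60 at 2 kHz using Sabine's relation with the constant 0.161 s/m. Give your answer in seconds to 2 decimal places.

Summing Sᵢαᵢ: 10.218 + 96.878 + 1.642 → A = 108.738 sabins.
Room volume: 541.728 m³.
T = 0.161 V/A = 0.161·541.728/108.738 = 0.80 s.

0.80 s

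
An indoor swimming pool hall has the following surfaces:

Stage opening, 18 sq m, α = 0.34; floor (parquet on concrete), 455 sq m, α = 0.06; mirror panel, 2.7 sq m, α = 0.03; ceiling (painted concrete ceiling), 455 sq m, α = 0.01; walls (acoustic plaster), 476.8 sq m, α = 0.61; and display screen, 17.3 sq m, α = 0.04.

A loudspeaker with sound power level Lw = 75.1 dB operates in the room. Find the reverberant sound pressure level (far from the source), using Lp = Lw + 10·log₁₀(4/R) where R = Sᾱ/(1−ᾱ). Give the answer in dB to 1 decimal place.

54.8 dB

Σ(Sᵢαᵢ) = 18·0.34 + 455·0.06 + 2.7·0.03 + 455·0.01 + 476.8·0.61 + 17.3·0.04 = 329.591; total area S = 1424.8 sq m.
ᾱ = 0.2313, so room constant R = A/(1−ᾱ) = 428.764 sq m.
Lp = 75.1 + 10·log₁₀(4/428.764) = 75.1 + (-20.30) = 54.8 dB.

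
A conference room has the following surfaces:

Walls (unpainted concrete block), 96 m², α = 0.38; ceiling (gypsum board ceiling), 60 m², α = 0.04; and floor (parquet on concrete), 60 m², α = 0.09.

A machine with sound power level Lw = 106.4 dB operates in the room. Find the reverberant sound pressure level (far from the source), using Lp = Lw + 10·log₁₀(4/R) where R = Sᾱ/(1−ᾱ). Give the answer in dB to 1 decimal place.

95.0 dB

A = 44.280 sabins; S = 216.0 m².
ᾱ = 44.280/216.0 = 0.2050; R = Sᾱ/(1−ᾱ) = 44.280/(1−0.2050) = 55.698 m².
Lp = 106.4 + 10·log₁₀(4/55.698) = 106.4 + (-11.44) = 95.0 dB.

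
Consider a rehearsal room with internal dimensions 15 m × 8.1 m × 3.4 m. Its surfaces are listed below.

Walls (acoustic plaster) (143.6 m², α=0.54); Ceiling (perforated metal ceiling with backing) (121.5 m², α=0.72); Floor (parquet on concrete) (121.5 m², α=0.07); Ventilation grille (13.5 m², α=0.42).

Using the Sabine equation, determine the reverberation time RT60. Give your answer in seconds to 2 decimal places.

Total absorption A = 143.6·0.54 + 121.5·0.72 + 121.5·0.07 + 13.5·0.42
  = 77.544 + 87.480 + 8.505 + 5.670 = 179.199 m² sabins.
Volume V = 15 × 8.1 × 3.4 = 413.1 m³.
T = 0.161 V/A = 0.161·413.1/179.199 = 0.37 s.

0.37 s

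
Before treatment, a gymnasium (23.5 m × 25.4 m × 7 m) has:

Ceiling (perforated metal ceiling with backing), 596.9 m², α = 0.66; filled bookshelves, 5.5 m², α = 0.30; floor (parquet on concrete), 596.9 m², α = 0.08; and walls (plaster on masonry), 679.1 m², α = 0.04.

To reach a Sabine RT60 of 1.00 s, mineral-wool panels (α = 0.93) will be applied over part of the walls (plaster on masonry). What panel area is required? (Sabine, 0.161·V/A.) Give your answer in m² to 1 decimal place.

Total absorption A₁ = 596.9×0.66 + 5.5×0.30 + 596.9×0.08 + 679.1×0.04
  = 393.954 + 1.650 + 47.752 + 27.164 = 470.520 m² sabins.
Required A₂ = 0.161·4178.3/1.00 = 672.706 sabins.
ΔA needed = 672.706 − 470.520 = 202.186 sabins.
Net gain per m²: Δα = 0.93 − 0.04 = 0.89.
Area = ΔA/Δα = 202.186/0.89 = 227.2 m².

227.2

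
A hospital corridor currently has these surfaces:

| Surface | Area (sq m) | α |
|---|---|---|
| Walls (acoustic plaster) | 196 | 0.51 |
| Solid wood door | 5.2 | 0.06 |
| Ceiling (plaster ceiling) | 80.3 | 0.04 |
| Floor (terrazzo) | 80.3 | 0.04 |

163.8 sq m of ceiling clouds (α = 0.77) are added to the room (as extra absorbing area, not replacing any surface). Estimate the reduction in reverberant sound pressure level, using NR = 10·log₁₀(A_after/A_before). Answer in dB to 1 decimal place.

3.4 dB

A_before = Σ Sᵢαᵢ = 196·0.51 + 5.2·0.06 + 80.3·0.04 + 80.3·0.04 = 106.696 sabins.
Added absorption = 163.8 × 0.77 = 126.126 sabins.
A_after = 106.696 + 126.126 = 232.822 sabins.
NR = 10·log₁₀(232.822/106.696) = 3.4 dB.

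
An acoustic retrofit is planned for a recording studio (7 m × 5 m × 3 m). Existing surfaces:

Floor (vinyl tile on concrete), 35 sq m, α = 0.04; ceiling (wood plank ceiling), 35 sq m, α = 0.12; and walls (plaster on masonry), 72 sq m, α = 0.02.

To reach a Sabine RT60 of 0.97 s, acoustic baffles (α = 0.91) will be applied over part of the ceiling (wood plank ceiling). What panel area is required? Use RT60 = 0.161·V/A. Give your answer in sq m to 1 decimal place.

13.1

Summing Sᵢαᵢ: 1.400 + 4.200 + 1.440 → A₁ = 7.040 sabins.
Required A₂ = 0.161·105/0.97 = 17.428 sabins.
ΔA needed = 17.428 − 7.040 = 10.388 sabins.
Each sq m of panel replacing the ceiling (wood plank ceiling) adds (0.91 − 0.12) = 0.79 sabins.
Area = ΔA/Δα = 10.388/0.79 = 13.1 sq m.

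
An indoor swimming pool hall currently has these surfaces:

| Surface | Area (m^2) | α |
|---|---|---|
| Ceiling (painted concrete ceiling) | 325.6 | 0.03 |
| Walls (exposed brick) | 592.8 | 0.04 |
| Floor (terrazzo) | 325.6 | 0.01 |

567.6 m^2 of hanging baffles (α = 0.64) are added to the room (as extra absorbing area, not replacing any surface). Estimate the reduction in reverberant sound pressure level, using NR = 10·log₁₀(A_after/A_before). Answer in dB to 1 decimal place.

10.4 dB

Summing Sᵢαᵢ: 9.768 + 23.712 + 3.256 → A_before = 36.736 sabins.
Added absorption = 567.6 × 0.64 = 363.264 sabins.
New total A_after = 400.000 sabins.
Reduction = 10 log₁₀(A_after/A_before) = 10 log₁₀(10.8885) = 10.4 dB.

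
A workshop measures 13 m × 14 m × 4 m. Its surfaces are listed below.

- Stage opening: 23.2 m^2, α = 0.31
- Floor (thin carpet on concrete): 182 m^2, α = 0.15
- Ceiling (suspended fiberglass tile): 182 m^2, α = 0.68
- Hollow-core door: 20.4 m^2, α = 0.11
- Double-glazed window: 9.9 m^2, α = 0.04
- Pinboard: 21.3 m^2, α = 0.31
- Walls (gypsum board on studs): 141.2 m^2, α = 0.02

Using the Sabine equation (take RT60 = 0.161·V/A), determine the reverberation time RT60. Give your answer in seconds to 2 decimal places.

Total absorption A = 23.2·0.31 + 182·0.15 + 182·0.68 + 20.4·0.11 + 9.9·0.04 + 21.3·0.31 + 141.2·0.02
  = 7.192 + 27.300 + 123.760 + 2.244 + 0.396 + 6.603 + 2.824 = 170.319 m^2 sabins.
Room volume: 728 m³.
T = 0.161 V/A = 0.161·728/170.319 = 0.69 s.

0.69 seconds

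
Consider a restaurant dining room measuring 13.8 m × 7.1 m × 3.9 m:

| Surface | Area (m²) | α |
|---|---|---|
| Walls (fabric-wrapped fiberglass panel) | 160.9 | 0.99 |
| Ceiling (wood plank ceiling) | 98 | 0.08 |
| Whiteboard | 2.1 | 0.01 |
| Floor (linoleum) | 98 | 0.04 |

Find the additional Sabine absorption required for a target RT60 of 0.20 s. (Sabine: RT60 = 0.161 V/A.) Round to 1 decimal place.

Summing Sᵢαᵢ: 159.291 + 7.840 + 0.021 + 3.920 → A₁ = 171.072 sabins.
V = 382.122 m³. Required absorption A₂ = 0.161 × 382.122 / 0.20 = 307.608 sabins.
Shortfall: 307.608 − 171.072 = 136.5 sabins.

136.5 sabins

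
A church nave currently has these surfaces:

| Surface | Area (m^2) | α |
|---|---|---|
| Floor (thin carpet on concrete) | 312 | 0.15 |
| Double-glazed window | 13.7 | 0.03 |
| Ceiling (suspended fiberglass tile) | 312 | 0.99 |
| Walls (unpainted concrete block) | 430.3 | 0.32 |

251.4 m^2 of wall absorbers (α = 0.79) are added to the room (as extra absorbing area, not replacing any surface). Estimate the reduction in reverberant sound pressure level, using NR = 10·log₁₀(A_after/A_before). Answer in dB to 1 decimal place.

1.5 dB

A_before = Σ Sᵢαᵢ = 312*0.15 + 13.7*0.03 + 312*0.99 + 430.3*0.32 = 493.787 sabins.
Added absorption = 251.4 × 0.79 = 198.606 sabins.
A_after = 493.787 + 198.606 = 692.393 sabins.
Reduction = 10 log₁₀(A_after/A_before) = 10 log₁₀(1.4022) = 1.5 dB.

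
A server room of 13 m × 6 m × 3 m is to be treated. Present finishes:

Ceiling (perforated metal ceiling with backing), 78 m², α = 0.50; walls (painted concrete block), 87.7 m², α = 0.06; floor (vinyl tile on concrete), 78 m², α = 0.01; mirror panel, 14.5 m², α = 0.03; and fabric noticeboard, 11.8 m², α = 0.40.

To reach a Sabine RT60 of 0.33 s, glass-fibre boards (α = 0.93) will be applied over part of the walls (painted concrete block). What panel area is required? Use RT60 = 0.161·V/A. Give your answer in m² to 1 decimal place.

Total absorption A₁ = 78×0.50 + 87.7×0.06 + 78×0.01 + 14.5×0.03 + 11.8×0.40
  = 39.000 + 5.262 + 0.780 + 0.435 + 4.720 = 50.197 m² sabins.
Required A₂ = 0.161·234/0.33 = 114.164 sabins.
ΔA needed = 114.164 − 50.197 = 63.967 sabins.
Each m² of panel replacing the walls (painted concrete block) adds (0.93 − 0.06) = 0.87 sabins.
Area = ΔA/Δα = 63.967/0.87 = 73.5 m².

73.5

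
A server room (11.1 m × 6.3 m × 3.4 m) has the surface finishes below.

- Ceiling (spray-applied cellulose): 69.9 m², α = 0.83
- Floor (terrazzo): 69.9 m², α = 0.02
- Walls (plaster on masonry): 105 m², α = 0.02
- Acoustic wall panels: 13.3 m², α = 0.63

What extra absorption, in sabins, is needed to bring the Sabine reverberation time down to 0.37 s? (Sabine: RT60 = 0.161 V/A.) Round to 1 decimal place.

33.6 sabins

A₁ = Σ Sᵢαᵢ = 69.9*0.83 + 69.9*0.02 + 105*0.02 + 13.3*0.63 = 69.894 sabins.
V = 237.762 m³. Required absorption A₂ = 0.161 × 237.762 / 0.37 = 103.459 sabins.
Shortfall: 103.459 − 69.894 = 33.6 sabins.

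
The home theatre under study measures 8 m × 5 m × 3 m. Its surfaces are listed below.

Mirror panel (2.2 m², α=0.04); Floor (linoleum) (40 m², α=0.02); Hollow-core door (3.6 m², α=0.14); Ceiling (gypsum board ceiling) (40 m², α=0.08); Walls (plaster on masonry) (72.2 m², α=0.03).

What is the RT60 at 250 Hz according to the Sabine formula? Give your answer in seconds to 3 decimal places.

Total absorption A = 2.2·0.04 + 40·0.02 + 3.6·0.14 + 40·0.08 + 72.2·0.03
  = 0.088 + 0.800 + 0.504 + 3.200 + 2.166 = 6.758 m² sabins.
Volume V = 8 × 5 × 3 = 120 m³.
Sabine: RT60 = 0.161 × 120 / 6.758 = 2.859 s.

2.859 s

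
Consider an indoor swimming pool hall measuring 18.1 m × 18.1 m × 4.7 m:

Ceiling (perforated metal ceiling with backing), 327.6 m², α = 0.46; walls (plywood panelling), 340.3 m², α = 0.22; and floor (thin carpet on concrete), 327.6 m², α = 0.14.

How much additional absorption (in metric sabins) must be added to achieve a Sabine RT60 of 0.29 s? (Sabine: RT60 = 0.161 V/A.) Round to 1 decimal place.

A₁ = Σ Sᵢαᵢ = 327.6*0.46 + 340.3*0.22 + 327.6*0.14 = 271.426 sabins.
For T = 0.29 s, need A₂ = 0.161·V/T = 0.161·1539.767/0.29 = 854.836 sabins.
Shortfall: 854.836 − 271.426 = 583.4 sabins.

583.4 sabins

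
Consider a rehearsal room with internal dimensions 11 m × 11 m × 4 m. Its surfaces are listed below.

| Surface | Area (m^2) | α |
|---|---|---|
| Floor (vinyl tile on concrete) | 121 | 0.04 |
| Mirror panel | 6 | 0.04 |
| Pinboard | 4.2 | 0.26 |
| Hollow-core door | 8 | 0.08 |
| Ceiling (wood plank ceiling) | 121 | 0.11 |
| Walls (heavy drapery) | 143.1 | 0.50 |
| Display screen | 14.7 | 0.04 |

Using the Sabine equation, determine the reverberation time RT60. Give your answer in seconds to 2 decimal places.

Equivalent absorption area: A = 121·0.04 + 6·0.04 + 4.2·0.26 + 8·0.08 + 121·0.11 + 143.1·0.50 + 14.7·0.04 = 92.260 m^2.
Room volume: 484 m³.
RT60 = 0.161 · V / A = 0.161 × 484 / 92.260 = 0.84 s.

0.84 seconds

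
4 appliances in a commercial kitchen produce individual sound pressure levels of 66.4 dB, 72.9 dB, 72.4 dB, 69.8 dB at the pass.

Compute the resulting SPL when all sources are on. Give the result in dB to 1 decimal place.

Sum in the linear (power) domain: Σ 10^(Lᵢ/10) = 10^(66.4/10) + 10^(72.9/10) + 10^(72.4/10) + 10^(69.8/10) = 5.079e+07.
L_total = 10·log₁₀(5.079e+07) = 77.1 dB.

77.1 dB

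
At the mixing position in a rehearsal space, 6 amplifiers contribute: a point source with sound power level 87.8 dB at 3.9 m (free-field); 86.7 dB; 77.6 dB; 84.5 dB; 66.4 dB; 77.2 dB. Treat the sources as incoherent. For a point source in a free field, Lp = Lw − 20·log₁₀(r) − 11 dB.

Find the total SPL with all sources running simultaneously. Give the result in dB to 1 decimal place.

Source at 3.9 m: Lp = 87.8 − 20·log₁₀(3.9) − 11 = 65.0 dB.
Sum in the linear (power) domain: Σ 10^(Lᵢ/10) = 10^(65.0/10) + 10^(86.7/10) + 10^(77.6/10) + 10^(84.5/10) + 10^(66.4/10) + 10^(77.2/10) = 8.671e+08.
Combined level = 10 log₁₀(8.671e+08) = 89.4 dB.

89.4 dB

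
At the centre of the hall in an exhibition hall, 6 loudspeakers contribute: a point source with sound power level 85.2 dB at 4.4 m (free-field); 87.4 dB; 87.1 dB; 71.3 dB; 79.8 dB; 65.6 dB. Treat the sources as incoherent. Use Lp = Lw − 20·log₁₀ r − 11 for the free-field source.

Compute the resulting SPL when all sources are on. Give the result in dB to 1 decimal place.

90.7 dB

Source at 4.4 m: Lp = 85.2 − 20·log₁₀(4.4) − 11 = 61.3 dB.
Converting to relative power and adding: 10^(61.3/10) + 10^(87.4/10) + 10^(87.1/10) + 10^(71.3/10) + 10^(79.8/10) + 10^(65.6/10) = 1.176e+09.
Back to dB: 10·log₁₀ Σ = 90.7 dB.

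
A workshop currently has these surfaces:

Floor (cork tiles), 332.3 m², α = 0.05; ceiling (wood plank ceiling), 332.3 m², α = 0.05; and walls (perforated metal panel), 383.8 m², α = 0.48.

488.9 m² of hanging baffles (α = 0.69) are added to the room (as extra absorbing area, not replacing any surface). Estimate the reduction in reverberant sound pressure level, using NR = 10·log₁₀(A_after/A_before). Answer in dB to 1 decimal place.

4.1 dB

A_before = Σ Sᵢαᵢ = 332.3·0.05 + 332.3·0.05 + 383.8·0.48 = 217.454 sabins.
Treatment contributes 488.9·0.69 = 337.341 sabins.
A_after = 217.454 + 337.341 = 554.795 sabins.
Reduction = 10 log₁₀(A_after/A_before) = 10 log₁₀(2.5513) = 4.1 dB.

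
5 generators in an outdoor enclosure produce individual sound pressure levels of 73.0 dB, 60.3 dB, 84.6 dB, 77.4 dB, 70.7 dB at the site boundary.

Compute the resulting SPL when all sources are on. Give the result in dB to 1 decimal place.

85.8 dB

Converting to relative power and adding: 10^(73.0/10) + 10^(60.3/10) + 10^(84.6/10) + 10^(77.4/10) + 10^(70.7/10) = 3.761e+08.
L_total = 10·log₁₀(3.761e+08) = 85.8 dB.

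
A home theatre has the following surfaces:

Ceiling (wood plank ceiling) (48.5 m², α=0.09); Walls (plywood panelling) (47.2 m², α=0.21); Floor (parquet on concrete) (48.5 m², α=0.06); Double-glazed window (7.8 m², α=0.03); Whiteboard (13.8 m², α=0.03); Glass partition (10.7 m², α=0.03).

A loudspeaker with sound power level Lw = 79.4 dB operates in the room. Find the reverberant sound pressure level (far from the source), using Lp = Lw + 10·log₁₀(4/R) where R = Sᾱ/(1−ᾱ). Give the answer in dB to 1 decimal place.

A = 18.156 sabins; S = 176.5 m².
ᾱ = 0.1029, so room constant R = A/(1−ᾱ) = 20.239 m².
Lp = 79.4 + 10·log₁₀(4/20.239) = 79.4 + (-7.04) = 72.4 dB.

72.4 dB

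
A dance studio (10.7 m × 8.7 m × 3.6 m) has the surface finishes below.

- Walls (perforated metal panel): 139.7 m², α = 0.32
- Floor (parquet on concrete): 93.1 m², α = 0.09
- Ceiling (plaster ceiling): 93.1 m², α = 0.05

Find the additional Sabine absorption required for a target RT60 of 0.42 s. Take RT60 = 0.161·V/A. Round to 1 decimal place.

70.7 sabins

Total absorption A₁ = 139.7*0.32 + 93.1*0.09 + 93.1*0.05
  = 44.704 + 8.379 + 4.655 = 57.738 m² sabins.
Target A₂ = 0.161·335.124/0.42 = 128.464 sabins (V = 335.124 m³).
Additional absorption ΔA = 128.464 − 57.738 = 70.7 sabins.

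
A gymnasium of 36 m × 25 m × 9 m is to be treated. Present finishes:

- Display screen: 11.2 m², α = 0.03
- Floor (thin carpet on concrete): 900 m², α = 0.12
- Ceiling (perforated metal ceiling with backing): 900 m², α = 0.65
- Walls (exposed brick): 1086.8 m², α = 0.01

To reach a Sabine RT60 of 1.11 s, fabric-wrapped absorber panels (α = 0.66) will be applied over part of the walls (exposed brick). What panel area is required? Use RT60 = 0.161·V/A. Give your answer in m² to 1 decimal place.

724.1

Summing Sᵢαᵢ: 0.336 + 108.000 + 585.000 + 10.868 → A₁ = 704.204 sabins.
Required A₂ = 0.161·8100/1.11 = 1174.865 sabins.
Absorption to add: 1174.865 − 704.204 = 470.661 sabins.
Net gain per m²: Δα = 0.66 − 0.01 = 0.65.
Panel area = 470.661 / 0.65 = 724.1 m².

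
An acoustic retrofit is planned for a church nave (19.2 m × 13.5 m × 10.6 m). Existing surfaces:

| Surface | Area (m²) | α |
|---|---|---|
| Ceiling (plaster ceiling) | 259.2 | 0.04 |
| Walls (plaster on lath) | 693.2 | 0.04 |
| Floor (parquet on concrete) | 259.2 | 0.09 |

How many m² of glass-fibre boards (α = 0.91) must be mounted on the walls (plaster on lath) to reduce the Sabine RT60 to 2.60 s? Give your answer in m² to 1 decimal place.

Summing Sᵢαᵢ: 10.368 + 27.728 + 23.328 → A₁ = 61.424 sabins.
V = 2747.52 m³. Target absorption A₂ = 0.161 × 2747.52 / 2.60 = 170.135 sabins.
ΔA needed = 170.135 − 61.424 = 108.711 sabins.
Each m² of panel replacing the walls (plaster on lath) adds (0.91 − 0.04) = 0.87 sabins.
Area = ΔA/Δα = 108.711/0.87 = 125.0 m².

125.0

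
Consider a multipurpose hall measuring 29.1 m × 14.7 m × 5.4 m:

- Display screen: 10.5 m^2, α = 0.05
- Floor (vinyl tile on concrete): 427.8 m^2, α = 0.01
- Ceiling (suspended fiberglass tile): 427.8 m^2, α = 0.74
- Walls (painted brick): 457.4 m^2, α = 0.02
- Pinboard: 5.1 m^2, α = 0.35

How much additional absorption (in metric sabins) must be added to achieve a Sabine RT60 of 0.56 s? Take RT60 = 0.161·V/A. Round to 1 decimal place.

Summing Sᵢαᵢ: 0.525 + 4.278 + 316.572 + 9.148 + 1.785 → A₁ = 332.308 sabins.
Target A₂ = 0.161·2309.958/0.56 = 664.113 sabins (V = 2309.958 m³).
ΔA = A₂ − A₁ = 664.113 − 332.308 = 331.8 sabins.

331.8 sabins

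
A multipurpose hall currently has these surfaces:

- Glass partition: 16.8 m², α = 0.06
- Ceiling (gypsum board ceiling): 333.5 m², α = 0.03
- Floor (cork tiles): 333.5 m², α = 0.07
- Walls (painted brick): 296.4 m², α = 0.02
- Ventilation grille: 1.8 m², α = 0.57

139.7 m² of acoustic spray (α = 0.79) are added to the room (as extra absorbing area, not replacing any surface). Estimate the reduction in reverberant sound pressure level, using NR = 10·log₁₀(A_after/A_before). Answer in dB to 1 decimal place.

Total absorption A_before = 16.8·0.06 + 333.5·0.03 + 333.5·0.07 + 296.4·0.02 + 1.8·0.57
  = 1.008 + 10.005 + 23.345 + 5.928 + 1.026 = 41.312 m² sabins.
Treatment contributes 139.7·0.79 = 110.363 sabins.
A_after = 41.312 + 110.363 = 151.675 sabins.
NR = 10·log₁₀(151.675/41.312) = 5.6 dB.

5.6 dB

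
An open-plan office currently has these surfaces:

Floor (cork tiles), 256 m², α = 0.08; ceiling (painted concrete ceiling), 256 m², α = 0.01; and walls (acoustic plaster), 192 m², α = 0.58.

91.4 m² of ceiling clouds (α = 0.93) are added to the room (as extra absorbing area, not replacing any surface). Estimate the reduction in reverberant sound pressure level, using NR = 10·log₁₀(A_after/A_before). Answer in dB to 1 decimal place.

A_before = Σ Sᵢαᵢ = 256*0.08 + 256*0.01 + 192*0.58 = 134.400 sabins.
Treatment contributes 91.4·0.93 = 85.002 sabins.
New total A_after = 219.402 sabins.
Reduction = 10 log₁₀(A_after/A_before) = 10 log₁₀(1.6325) = 2.1 dB.

2.1 dB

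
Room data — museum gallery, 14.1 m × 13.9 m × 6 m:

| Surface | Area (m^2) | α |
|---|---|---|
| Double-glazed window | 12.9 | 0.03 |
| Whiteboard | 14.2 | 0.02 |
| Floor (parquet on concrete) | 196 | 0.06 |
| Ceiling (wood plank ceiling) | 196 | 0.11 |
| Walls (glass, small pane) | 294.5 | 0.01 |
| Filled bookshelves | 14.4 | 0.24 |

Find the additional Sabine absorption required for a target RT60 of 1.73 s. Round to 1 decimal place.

69.0 sabins

Equivalent absorption area: A₁ = 12.9*0.03 + 14.2*0.02 + 196*0.06 + 196*0.11 + 294.5*0.01 + 14.4*0.24 = 40.392 m^2.
For T = 1.73 s, need A₂ = 0.161·V/T = 0.161·1175.94/1.73 = 109.437 sabins.
ΔA = A₂ − A₁ = 109.437 − 40.392 = 69.0 sabins.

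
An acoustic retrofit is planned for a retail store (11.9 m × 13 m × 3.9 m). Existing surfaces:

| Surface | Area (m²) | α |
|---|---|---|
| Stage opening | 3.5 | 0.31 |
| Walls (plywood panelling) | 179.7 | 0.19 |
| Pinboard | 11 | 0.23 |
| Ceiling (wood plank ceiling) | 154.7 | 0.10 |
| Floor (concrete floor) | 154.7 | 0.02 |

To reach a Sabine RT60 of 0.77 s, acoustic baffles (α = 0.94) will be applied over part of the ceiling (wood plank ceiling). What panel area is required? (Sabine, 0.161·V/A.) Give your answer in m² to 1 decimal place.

Total absorption A₁ = 3.5*0.31 + 179.7*0.19 + 11*0.23 + 154.7*0.10 + 154.7*0.02
  = 1.085 + 34.143 + 2.530 + 15.470 + 3.094 = 56.322 m² sabins.
V = 603.33 m³. Target absorption A₂ = 0.161 × 603.33 / 0.77 = 126.151 sabins.
ΔA needed = 126.151 − 56.322 = 69.829 sabins.
Net gain per m²: Δα = 0.94 − 0.10 = 0.84.
Area = ΔA/Δα = 69.829/0.84 = 83.1 m².

83.1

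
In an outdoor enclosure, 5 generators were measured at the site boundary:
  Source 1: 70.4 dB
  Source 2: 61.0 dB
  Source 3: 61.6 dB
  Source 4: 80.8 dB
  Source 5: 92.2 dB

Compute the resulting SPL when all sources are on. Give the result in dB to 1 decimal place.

Σ 10^(Lᵢ/10) = 1.793e+09.
L_total = 10·log₁₀(1.793e+09) = 92.5 dB.

92.5 dB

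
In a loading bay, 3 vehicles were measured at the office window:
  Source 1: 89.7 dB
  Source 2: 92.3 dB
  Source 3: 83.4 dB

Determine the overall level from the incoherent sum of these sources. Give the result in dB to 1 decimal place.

Σ 10^(Lᵢ/10) = 2.85e+09.
Back to dB: 10·log₁₀ Σ = 94.5 dB.

94.5 dB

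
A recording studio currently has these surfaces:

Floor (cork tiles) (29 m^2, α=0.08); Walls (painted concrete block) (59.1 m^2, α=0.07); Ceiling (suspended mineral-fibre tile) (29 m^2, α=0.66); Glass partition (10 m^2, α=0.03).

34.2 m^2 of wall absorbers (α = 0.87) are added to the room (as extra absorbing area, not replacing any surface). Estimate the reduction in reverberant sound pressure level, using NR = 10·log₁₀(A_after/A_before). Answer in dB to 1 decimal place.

Total absorption A_before = 29×0.08 + 59.1×0.07 + 29×0.66 + 10×0.03
  = 2.320 + 4.137 + 19.140 + 0.300 = 25.897 m^2 sabins.
Added absorption = 34.2 × 0.87 = 29.754 sabins.
A_after = 25.897 + 29.754 = 55.651 sabins.
Reduction = 10 log₁₀(A_after/A_before) = 10 log₁₀(2.1489) = 3.3 dB.

3.3 dB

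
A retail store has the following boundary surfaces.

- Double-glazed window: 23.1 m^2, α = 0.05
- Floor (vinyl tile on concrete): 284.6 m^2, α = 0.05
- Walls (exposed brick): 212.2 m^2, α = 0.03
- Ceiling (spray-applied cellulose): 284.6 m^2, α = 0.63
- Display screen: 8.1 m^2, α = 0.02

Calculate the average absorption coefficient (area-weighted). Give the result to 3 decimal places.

Total surface area S = 812.6 m^2.
A = 23.1×0.05 + 284.6×0.05 + 212.2×0.03 + 284.6×0.63 + 8.1×0.02 = 201.211 sabins.
ᾱ = A/S = 0.248.

0.248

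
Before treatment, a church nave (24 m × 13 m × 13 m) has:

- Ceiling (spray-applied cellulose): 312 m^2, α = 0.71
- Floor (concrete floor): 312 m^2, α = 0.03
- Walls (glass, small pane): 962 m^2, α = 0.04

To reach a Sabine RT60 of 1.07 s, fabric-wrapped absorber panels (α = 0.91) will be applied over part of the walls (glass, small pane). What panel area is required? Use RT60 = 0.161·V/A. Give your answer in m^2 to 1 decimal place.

Equivalent absorption area: A₁ = 312×0.71 + 312×0.03 + 962×0.04 = 269.360 m^2.
Required A₂ = 0.161·4056/1.07 = 610.295 sabins.
Absorption to add: 610.295 − 269.360 = 340.935 sabins.
Net gain per m^2: Δα = 0.91 − 0.04 = 0.87.
Panel area = 340.935 / 0.87 = 391.9 m^2.

391.9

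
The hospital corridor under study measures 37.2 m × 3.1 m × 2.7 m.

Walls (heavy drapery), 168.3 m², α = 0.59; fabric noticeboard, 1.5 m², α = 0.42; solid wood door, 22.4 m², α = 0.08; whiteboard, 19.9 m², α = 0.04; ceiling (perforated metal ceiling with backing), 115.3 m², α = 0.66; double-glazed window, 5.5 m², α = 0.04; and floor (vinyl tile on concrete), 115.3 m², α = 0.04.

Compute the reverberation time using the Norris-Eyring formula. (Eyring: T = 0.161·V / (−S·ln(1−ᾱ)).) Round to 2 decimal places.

0.21 s

S = Σ Sᵢ = 448.2 m².
Absorption A = 168.3×0.59 + 1.5×0.42 + 22.4×0.08 + 19.9×0.04 + 115.3×0.66 + 5.5×0.04 + 115.3×0.04 = 183.445 sabins.
ᾱ = 183.445 / 448.2 = 0.4093.
−S·ln(1−ᾱ) = −448.2 × ln(1 − 0.4093) = 235.954.
V = 37.2 × 3.1 × 2.7 = 311.364 m³.
T = 0.161·V/[−S·ln(1−ᾱ)] = 0.161·311.364/235.954 = 0.21 s.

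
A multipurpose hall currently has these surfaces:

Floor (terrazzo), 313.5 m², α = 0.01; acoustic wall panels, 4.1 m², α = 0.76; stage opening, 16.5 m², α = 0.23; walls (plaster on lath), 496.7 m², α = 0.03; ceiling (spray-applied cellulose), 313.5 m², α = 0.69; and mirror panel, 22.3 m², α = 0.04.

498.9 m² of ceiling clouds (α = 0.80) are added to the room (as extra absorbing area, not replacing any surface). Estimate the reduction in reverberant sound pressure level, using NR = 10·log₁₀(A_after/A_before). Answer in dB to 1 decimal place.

4.2 dB

Summing Sᵢαᵢ: 3.135 + 3.116 + 3.795 + 14.901 + 216.315 + 0.892 → A_before = 242.154 sabins.
Added absorption = 498.9 × 0.80 = 399.120 sabins.
A_after = 242.154 + 399.120 = 641.274 sabins.
Reduction = 10 log₁₀(A_after/A_before) = 10 log₁₀(2.6482) = 4.2 dB.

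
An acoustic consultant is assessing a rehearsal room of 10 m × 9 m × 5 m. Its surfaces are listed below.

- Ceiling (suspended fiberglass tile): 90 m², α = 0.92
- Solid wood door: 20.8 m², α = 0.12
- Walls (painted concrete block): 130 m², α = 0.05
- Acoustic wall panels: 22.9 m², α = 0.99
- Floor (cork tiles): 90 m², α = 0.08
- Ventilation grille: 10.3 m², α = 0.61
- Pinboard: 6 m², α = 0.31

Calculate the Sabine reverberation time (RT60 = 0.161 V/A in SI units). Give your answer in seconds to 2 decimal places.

0.56 sec

A = Σ Sᵢαᵢ = 90·0.92 + 20.8·0.12 + 130·0.05 + 22.9·0.99 + 90·0.08 + 10.3·0.61 + 6·0.31 = 129.810 sabins.
Room volume: 450 m³.
T = 0.161 V/A = 0.161·450/129.810 = 0.56 s.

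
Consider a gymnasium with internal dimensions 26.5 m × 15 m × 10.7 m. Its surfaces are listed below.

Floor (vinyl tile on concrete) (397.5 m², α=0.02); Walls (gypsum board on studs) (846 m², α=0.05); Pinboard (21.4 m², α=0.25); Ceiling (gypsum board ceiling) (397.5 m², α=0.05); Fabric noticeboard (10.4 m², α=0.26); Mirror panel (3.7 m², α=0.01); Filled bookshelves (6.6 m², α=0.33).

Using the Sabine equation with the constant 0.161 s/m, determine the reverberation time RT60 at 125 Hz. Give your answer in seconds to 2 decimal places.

Equivalent absorption area: A = 397.5·0.02 + 846·0.05 + 21.4·0.25 + 397.5·0.05 + 10.4·0.26 + 3.7·0.01 + 6.6·0.33 = 80.394 m².
V = 26.5·15·10.7 = 4253.25 m³.
Sabine: RT60 = 0.161 × 4253.25 / 80.394 = 8.52 s.

8.52 seconds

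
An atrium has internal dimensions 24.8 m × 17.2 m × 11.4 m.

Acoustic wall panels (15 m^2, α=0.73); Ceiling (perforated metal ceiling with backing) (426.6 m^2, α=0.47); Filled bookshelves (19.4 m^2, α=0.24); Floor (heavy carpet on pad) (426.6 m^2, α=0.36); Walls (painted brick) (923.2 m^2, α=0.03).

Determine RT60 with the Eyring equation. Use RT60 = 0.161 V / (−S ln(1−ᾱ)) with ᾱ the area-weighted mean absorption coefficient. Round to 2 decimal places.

1.75 s

S = Σ Sᵢ = 1810.8 m^2.
Absorption A = 15·0.73 + 426.6·0.47 + 19.4·0.24 + 426.6·0.36 + 923.2·0.03 = 397.380 sabins.
ᾱ = 397.380 / 1810.8 = 0.2194.
−S·ln(1−ᾱ) = −1810.8 × ln(1 − 0.2194) = 448.521.
V = 24.8 × 17.2 × 11.4 = 4862.784 m³.
RT60 = 0.161 × 4862.784 / 448.521 = 1.75 s.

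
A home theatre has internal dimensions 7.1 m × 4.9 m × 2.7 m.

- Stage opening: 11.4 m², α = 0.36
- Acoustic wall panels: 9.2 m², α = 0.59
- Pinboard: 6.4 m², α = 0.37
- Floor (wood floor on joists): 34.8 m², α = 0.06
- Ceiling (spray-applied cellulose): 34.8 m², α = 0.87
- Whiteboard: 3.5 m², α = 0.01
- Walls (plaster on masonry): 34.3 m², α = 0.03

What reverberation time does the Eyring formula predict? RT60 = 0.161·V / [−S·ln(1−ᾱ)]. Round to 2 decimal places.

Total surface area S = 11.4 + 9.2 + 6.4 + 34.8 + 34.8 + 3.5 + 34.3 = 134.4 m².
Absorption A = 11.4·0.36 + 9.2·0.59 + 6.4·0.37 + 34.8·0.06 + 34.8·0.87 + 3.5·0.01 + 34.3·0.03 = 45.328 sabins.
ᾱ = 45.328 / 134.4 = 0.3373.
−S·ln(1−ᾱ) = −134.4 × ln(1 − 0.3373) = 55.297.
V = 7.1 × 4.9 × 2.7 = 93.933 m³.
RT60 = 0.161 × 93.933 / 55.297 = 0.27 s.

0.27 s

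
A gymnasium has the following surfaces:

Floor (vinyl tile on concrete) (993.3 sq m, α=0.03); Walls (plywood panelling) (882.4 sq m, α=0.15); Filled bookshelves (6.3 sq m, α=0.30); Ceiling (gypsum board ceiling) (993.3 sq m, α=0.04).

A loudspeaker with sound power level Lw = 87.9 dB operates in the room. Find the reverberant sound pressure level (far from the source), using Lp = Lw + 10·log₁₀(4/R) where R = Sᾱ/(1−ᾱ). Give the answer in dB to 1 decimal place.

70.5 dB

Σ(Sᵢαᵢ) = 993.3·0.03 + 882.4·0.15 + 6.3·0.30 + 993.3·0.04 = 203.781; total area S = 2875.3 sq m.
ᾱ = 203.781/2875.3 = 0.0709; R = Sᾱ/(1−ᾱ) = 203.781/(1−0.0709) = 219.332 sq m.
Lp = 87.9 + 10·log₁₀(4/219.332) = 87.9 + (-17.39) = 70.5 dB.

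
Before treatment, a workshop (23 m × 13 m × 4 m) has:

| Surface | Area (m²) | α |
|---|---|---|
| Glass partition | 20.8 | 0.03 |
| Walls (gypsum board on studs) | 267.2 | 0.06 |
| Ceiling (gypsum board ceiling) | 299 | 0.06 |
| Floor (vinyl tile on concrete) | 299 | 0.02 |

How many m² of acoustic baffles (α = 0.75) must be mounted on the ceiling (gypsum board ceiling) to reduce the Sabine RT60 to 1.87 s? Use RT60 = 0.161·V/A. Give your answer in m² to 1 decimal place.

Summing Sᵢαᵢ: 0.624 + 16.032 + 17.940 + 5.980 → A₁ = 40.576 sabins.
Required A₂ = 0.161·1196/1.87 = 102.971 sabins.
Absorption to add: 102.971 − 40.576 = 62.395 sabins.
Each m² of panel replacing the ceiling (gypsum board ceiling) adds (0.75 − 0.06) = 0.69 sabins.
Panel area = 62.395 / 0.69 = 90.4 m².

90.4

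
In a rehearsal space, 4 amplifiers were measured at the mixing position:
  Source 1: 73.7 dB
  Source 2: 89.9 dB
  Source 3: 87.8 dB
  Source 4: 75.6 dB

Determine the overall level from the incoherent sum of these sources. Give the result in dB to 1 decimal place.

92.1 dB

Sum in the linear (power) domain: Σ 10^(Lᵢ/10) = 10^(73.7/10) + 10^(89.9/10) + 10^(87.8/10) + 10^(75.6/10) = 1.64e+09.
L_total = 10·log₁₀(1.64e+09) = 92.1 dB.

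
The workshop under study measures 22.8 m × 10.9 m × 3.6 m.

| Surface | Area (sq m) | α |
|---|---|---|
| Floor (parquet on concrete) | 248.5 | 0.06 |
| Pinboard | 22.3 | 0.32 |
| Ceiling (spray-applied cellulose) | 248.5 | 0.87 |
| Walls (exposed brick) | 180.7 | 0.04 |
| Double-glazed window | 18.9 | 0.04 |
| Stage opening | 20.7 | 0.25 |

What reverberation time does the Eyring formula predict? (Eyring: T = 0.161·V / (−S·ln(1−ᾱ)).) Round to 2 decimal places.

Total surface area S = 248.5 + 22.3 + 248.5 + 180.7 + 18.9 + 20.7 = 739.6 sq m.
Σ(Sᵢαᵢ) = 248.5×0.06 + 22.3×0.32 + 248.5×0.87 + 180.7×0.04 + 18.9×0.04 + 20.7×0.25 = 251.400.
Mean coefficient ᾱ = A/S = 0.3399.
−S·ln(1−ᾱ) = −739.6 × ln(1 − 0.3399) = 307.203.
V = 22.8 × 10.9 × 3.6 = 894.672 m³.
T = 0.161·V/[−S·ln(1−ᾱ)] = 0.161·894.672/307.203 = 0.47 s.

0.47 sec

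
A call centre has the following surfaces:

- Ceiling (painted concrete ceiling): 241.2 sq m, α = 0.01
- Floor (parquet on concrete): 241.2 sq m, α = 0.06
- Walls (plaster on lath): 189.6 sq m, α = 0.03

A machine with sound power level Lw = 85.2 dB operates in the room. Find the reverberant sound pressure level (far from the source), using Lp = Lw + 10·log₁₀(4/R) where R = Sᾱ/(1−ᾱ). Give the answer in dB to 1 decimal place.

Σ(Sᵢαᵢ) = 241.2×0.01 + 241.2×0.06 + 189.6×0.03 = 22.572; total area S = 672.0 sq m.
ᾱ = 22.572/672.0 = 0.0336; R = Sᾱ/(1−ᾱ) = 22.572/(1−0.0336) = 23.357 sq m.
Lp = 85.2 + 10·log₁₀(4/23.357) = 85.2 + (-7.66) = 77.5 dB.

77.5 dB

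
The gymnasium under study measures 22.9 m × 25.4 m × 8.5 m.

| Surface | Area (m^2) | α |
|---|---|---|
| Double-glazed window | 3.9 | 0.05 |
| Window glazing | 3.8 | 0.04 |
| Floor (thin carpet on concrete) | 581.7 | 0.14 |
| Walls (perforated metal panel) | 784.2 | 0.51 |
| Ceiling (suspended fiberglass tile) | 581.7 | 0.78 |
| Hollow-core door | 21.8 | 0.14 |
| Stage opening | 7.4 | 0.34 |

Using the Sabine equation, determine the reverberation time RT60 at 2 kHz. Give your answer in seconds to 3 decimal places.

0.846 s

Total absorption A = 3.9*0.05 + 3.8*0.04 + 581.7*0.14 + 784.2*0.51 + 581.7*0.78 + 21.8*0.14 + 7.4*0.34
  = 0.195 + 0.152 + 81.438 + 399.942 + 453.726 + 3.052 + 2.516 = 941.021 m^2 sabins.
V = 22.9·25.4·8.5 = 4944.11 m³.
T = 0.161 V/A = 0.161·4944.11/941.021 = 0.846 s.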